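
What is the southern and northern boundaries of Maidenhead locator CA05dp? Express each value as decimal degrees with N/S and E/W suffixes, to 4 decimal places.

84.3750° S, 84.3333° S

Field C=2, A=0: +2·20° lon, +0·10° lat → SW at lon -140°, lat -90°.
Square 0, 5: +0·2° lon, +5·1° lat → SW at lon -140°, lat -85°.
Subsquare d=3, p=15: +3·0.0833333° lon, +15·0.0416667° lat → SW at lon -139.75°, lat -84.375°.
Cell spans 0.0833333° lon × 0.0416667° lat.
south 84.3750° S, north 84.3333° S.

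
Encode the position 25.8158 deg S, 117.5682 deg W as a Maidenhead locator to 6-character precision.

Add 180° to longitude and 90° to latitude: 62.4318, 64.1842.
Field (20°×10°, letters A–R): lon ⌊62.4318/20⌋ = 3 → D; lat ⌊64.1842/10⌋ = 6 → G.
Square (2°×1°, digits 0–9): lon ⌊2.4318/2⌋ = 1; lat ⌊4.1842/1⌋ = 4.
Subsquare (5′×2.5′, letters a–x): lon ⌊0.4318/0.0833333⌋ = 5 → f; lat ⌊0.1842/0.0416667⌋ = 4 → e.

DG14fe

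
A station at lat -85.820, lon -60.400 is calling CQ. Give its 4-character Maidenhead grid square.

FA94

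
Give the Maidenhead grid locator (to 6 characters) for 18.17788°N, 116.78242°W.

DK18oe

Shift to the Maidenhead origin (180°W, 90°S): lon 63.2176, lat 108.1779.
Field: 63.2176/20 → 3 → D, 108.1779/10 → 10 → K; chars DK.
Square: 3.2176/2 → 1, 8.1779/1 → 8; chars 18.
Subsquare: 1.2176/0.0833333 → 14 → o, 0.1779/0.0416667 → 4 → e; chars oe.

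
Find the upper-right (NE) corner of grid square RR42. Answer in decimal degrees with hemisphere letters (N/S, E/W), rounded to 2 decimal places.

83.00° N, 170.00° E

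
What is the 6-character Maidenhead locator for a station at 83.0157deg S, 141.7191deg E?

QA06ux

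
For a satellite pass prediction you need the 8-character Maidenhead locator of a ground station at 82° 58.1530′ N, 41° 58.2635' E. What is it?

LR02xx62

Offset from 180°W / 90°S: lon 221.97106°, lat 172.96922°.
Field (20°×10°, letters A–R): lon ⌊221.97106/20⌋ = 11 → L; lat ⌊172.96922/10⌋ = 17 → R.
Square (2°×1°, digits 0–9): lon ⌊1.97106/2⌋ = 0; lat ⌊2.96922/1⌋ = 2.
Subsquare (5′×2.5′, letters a–x): lon ⌊1.97106/0.0833333⌋ = 23 → x; lat ⌊0.96922/0.0416667⌋ = 23 → x.
Extended square (30″×15″, digits 0–9): lon ⌊0.05439/0.00833333⌋ = 6; lat ⌊0.01088/0.00416667⌋ = 2.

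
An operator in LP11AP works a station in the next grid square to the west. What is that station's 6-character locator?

LP01xp

Longitude subsquare a = 0; −1 → -1, wraps to 23 = x, carry into square.
Longitude square 1; −1 → 0.
The latitude characters are unchanged.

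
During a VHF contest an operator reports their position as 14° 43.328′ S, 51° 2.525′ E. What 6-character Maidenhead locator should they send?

LH55mg

Shift to the Maidenhead origin (180°W, 90°S): lon 231.0421, lat 75.2779.
Field (20°×10°, letters A–R): lon ⌊231.0421/20⌋ = 11 → L; lat ⌊75.2779/10⌋ = 7 → H.
Square (2°×1°, digits 0–9): lon ⌊11.0421/2⌋ = 5; lat ⌊5.2779/1⌋ = 5.
Subsquare (5′×2.5′, letters a–x): lon ⌊1.0421/0.0833333⌋ = 12 → m; lat ⌊0.2779/0.0416667⌋ = 6 → g.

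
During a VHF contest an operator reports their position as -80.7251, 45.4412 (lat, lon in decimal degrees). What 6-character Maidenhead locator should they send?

LA29rg

Shift to the Maidenhead origin (180°W, 90°S): lon 225.4412, lat 9.2749.
Field: lon ⌊225.4412/20⌋ = 11 → L; lat ⌊9.2749/10⌋ = 0 → A.
Square: lon ⌊5.4412/2⌋ = 2; lat ⌊9.2749/1⌋ = 9.
Subsquare: lon ⌊1.4412/0.0833333⌋ = 17 → r; lat ⌊0.2749/0.0416667⌋ = 6 → g.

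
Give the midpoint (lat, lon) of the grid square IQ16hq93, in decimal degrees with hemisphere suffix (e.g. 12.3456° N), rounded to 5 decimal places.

76.68125° N, 17.33750° W

Field I=8, Q=16: +8·20° lon, +16·10° lat → SW at lon -20°, lat 70°.
Square 1, 6: +1·2° lon, +6·1° lat → SW at lon -18°, lat 76°.
Subsquare h=7, q=16: +7·0.0833333° lon, +16·0.0416667° lat → SW at lon -17.4167°, lat 76.6667°.
Extended square 9, 3: +9·0.00833333° lon, +3·0.00416667° lat → SW at lon -17.3417°, lat 76.6792°.
Cell spans 0.00833333° lon × 0.00416667° lat. Centre is SW corner plus half of each.
latitude 76.68125° N, longitude 17.33750° W.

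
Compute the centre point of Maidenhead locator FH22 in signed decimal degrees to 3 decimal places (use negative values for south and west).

Field F=5, H=7: +5·20° lon, +7·10° lat → SW at lon -80°, lat -20°.
Square 2, 2: +2·2° lon, +2·1° lat → SW at lon -76°, lat -18°.
Cell spans 2° lon × 1° lat. Centre is SW corner plus half of each.
latitude -17.500, longitude -75.000.

-17.500, -75.000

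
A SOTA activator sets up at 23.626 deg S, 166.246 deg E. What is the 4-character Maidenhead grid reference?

RG36

Add 180° to longitude and 90° to latitude: 346.25, 66.37.
Field (20°×10°, letters A–R): 346.25/20 → 17 → R, 66.37/10 → 6 → G; chars RG.
Square (2°×1°, digits 0–9): 6.25/2 → 3, 6.37/1 → 6; chars 36.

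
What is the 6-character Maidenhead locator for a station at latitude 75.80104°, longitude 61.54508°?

MQ05st

Shift to the Maidenhead origin (180°W, 90°S): lon 241.5451, lat 165.8010.
Field: lon ⌊241.5451/20⌋ = 12 → M; lat ⌊165.8010/10⌋ = 16 → Q.
Square: lon ⌊1.5451/2⌋ = 0; lat ⌊5.8010/1⌋ = 5.
Subsquare: lon ⌊1.5451/0.0833333⌋ = 18 → s; lat ⌊0.8010/0.0416667⌋ = 19 → t.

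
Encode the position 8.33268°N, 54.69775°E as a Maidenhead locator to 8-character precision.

Shift to the Maidenhead origin (180°W, 90°S): lon 234.69775, lat 98.33268.
Field: 234.69775/20 → 11 → L, 98.33268/10 → 9 → J; chars LJ.
Square: 14.69775/2 → 7, 8.33268/1 → 8; chars 78.
Subsquare: 0.69775/0.0833333 → 8 → i, 0.33268/0.0416667 → 7 → h; chars ih.
Extended square: 0.03108/0.00833333 → 3, 0.04101/0.00416667 → 9; chars 39.

LJ78ih39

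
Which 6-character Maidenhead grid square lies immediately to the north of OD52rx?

Latitude subsquare x = 23; +1 → 24, wraps to 0 = a, carry into square.
Latitude square 2; +1 → 3.
The longitude characters are unchanged.

OD53ra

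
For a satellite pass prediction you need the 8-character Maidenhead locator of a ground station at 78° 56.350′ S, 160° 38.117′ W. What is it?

Shift to the Maidenhead origin (180°W, 90°S): lon 19.36472, lat 11.06083.
Field: 19.36472/20 → 0 → A, 11.06083/10 → 1 → B; chars AB.
Square: 19.36472/2 → 9, 1.06083/1 → 1; chars 91.
Subsquare: 1.36472/0.0833333 → 16 → q, 0.06083/0.0416667 → 1 → b; chars qb.
Extended square: 0.03138/0.00833333 → 3, 0.01917/0.00416667 → 4; chars 34.

AB91qb34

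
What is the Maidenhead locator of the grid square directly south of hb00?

HA09

Latitude square 0; −1 → -1, wraps to 9, carry into field.
Latitude field B = 1; −1 → 0 = A.
The longitude characters are unchanged.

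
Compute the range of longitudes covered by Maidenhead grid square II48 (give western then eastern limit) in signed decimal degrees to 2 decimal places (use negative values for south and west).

Field I=8, I=8: +8·20° lon, +8·10° lat → SW at lon -20°, lat -10°.
Square 4, 8: +4·2° lon, +8·1° lat → SW at lon -12°, lat -2°.
Cell spans 2° lon × 1° lat.
west -12.00, east -10.00.

-12.00, -10.00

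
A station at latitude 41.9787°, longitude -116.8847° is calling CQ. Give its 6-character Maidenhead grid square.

DN11nx

Add 180° to longitude and 90° to latitude: 63.1153, 131.9787.
Field (20°×10°, letters A–R): 63.1153/20 → 3 → D, 131.9787/10 → 13 → N; chars DN.
Square (2°×1°, digits 0–9): 3.1153/2 → 1, 1.9787/1 → 1; chars 11.
Subsquare (5′×2.5′, letters a–x): 1.1153/0.0833333 → 13 → n, 0.9787/0.0416667 → 23 → x; chars nx.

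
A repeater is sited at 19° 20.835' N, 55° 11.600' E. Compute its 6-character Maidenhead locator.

Offset from 180°W / 90°S: lon 235.1933°, lat 109.3473°.
Field (20°×10°, letters A–R): 235.1933/20 → 11 → L, 109.3473/10 → 10 → K; chars LK.
Square (2°×1°, digits 0–9): 15.1933/2 → 7, 9.3473/1 → 9; chars 79.
Subsquare (5′×2.5′, letters a–x): 1.1933/0.0833333 → 14 → o, 0.3473/0.0416667 → 8 → i; chars oi.

LK79oi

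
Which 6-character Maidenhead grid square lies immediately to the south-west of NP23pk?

NP23oj

Longitude subsquare p = 15; −1 → 14 = o.
Latitude subsquare k = 10; −1 → 9 = j.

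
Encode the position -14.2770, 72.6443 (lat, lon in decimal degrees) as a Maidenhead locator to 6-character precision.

MH65hr

Offset from 180°W / 90°S: lon 252.6443°, lat 75.7230°.
Field: 252.6443/20 → 12 → M, 75.7230/10 → 7 → H; chars MH.
Square: 12.6443/2 → 6, 5.7230/1 → 5; chars 65.
Subsquare: 0.6443/0.0833333 → 7 → h, 0.7230/0.0416667 → 17 → r; chars hr.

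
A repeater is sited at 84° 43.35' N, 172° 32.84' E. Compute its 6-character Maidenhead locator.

RR64gr

Shift to the Maidenhead origin (180°W, 90°S): lon 352.5473, lat 174.7225.
Field (20°×10°, letters A–R): 352.5473/20 → 17 → R, 174.7225/10 → 17 → R; chars RR.
Square (2°×1°, digits 0–9): 12.5473/2 → 6, 4.7225/1 → 4; chars 64.
Subsquare (5′×2.5′, letters a–x): 0.5473/0.0833333 → 6 → g, 0.7225/0.0416667 → 17 → r; chars gr.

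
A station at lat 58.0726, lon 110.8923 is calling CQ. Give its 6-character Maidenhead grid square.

Add 180° to longitude and 90° to latitude: 290.8923, 148.0726.
Field: 290.8923/20 → 14 → O, 148.0726/10 → 14 → O; chars OO.
Square: 10.8923/2 → 5, 8.0726/1 → 8; chars 58.
Subsquare: 0.8923/0.0833333 → 10 → k, 0.0726/0.0416667 → 1 → b; chars kb.

OO58kb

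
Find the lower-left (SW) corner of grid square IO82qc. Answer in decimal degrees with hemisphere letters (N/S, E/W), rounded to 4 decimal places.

52.0833° N, 2.6667° W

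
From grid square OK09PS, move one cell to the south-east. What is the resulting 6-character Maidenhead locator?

OK09qr

Longitude subsquare p = 15; +1 → 16 = q.
Latitude subsquare s = 18; −1 → 17 = r.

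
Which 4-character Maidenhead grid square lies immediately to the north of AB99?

AC90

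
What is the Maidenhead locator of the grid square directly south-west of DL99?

Longitude square 9; −1 → 8.
Latitude square 9; −1 → 8.

DL88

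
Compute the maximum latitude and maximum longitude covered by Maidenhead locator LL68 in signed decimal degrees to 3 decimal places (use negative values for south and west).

29.000, 54.000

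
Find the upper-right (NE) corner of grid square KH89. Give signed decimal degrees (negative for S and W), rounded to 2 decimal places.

Field K=10, H=7: +10·20° lon, +7·10° lat → SW at lon 20°, lat -20°.
Square 8, 9: +8·2° lon, +9·1° lat → SW at lon 36°, lat -11°.
Cell spans 2° lon × 1° lat. NE corner is SW corner plus one full cell.
latitude -10.00, longitude 38.00.

-10.00, 38.00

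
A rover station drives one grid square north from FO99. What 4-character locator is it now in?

Latitude square 9; +1 → 10, wraps to 0, carry into field.
Latitude field O = 14; +1 → 15 = P.
The longitude characters are unchanged.

FP90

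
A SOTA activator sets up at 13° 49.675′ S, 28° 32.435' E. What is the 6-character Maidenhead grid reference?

Add 180° to longitude and 90° to latitude: 208.5406, 76.1721.
Field: lon ⌊208.5406/20⌋ = 10 → K; lat ⌊76.1721/10⌋ = 7 → H.
Square: lon ⌊8.5406/2⌋ = 4; lat ⌊6.1721/1⌋ = 6.
Subsquare: lon ⌊0.5406/0.0833333⌋ = 6 → g; lat ⌊0.1721/0.0416667⌋ = 4 → e.

KH46ge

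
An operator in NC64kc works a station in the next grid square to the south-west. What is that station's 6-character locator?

NC64jb

Longitude subsquare k = 10; −1 → 9 = j.
Latitude subsquare c = 2; −1 → 1 = b.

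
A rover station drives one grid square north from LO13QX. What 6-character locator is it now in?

Latitude subsquare x = 23; +1 → 24, wraps to 0 = a, carry into square.
Latitude square 3; +1 → 4.
The longitude characters are unchanged.

LO14qa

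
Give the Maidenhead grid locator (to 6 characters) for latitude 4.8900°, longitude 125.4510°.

Add 180° to longitude and 90° to latitude: 305.4510, 94.8900.
Field (20°×10°, letters A–R): lon ⌊305.4510/20⌋ = 15 → P; lat ⌊94.8900/10⌋ = 9 → J.
Square (2°×1°, digits 0–9): lon ⌊5.4510/2⌋ = 2; lat ⌊4.8900/1⌋ = 4.
Subsquare (5′×2.5′, letters a–x): lon ⌊1.4510/0.0833333⌋ = 17 → r; lat ⌊0.8900/0.0416667⌋ = 21 → v.

PJ24rv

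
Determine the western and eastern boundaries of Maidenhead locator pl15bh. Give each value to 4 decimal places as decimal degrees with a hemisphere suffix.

Field P=15, L=11: +15·20° lon, +11·10° lat → SW at lon 120°, lat 20°.
Square 1, 5: +1·2° lon, +5·1° lat → SW at lon 122°, lat 25°.
Subsquare b=1, h=7: +1·0.0833333° lon, +7·0.0416667° lat → SW at lon 122.083°, lat 25.2917°.
Cell spans 0.0833333° lon × 0.0416667° lat.
west 122.0833° E, east 122.1667° E.

122.0833° E, 122.1667° E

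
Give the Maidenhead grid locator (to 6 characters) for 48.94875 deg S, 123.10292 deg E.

Offset from 180°W / 90°S: lon 303.1029°, lat 41.0513°.
Field (20°×10°, letters A–R): lon ⌊303.1029/20⌋ = 15 → P; lat ⌊41.0513/10⌋ = 4 → E.
Square (2°×1°, digits 0–9): lon ⌊3.1029/2⌋ = 1; lat ⌊1.0513/1⌋ = 1.
Subsquare (5′×2.5′, letters a–x): lon ⌊1.1029/0.0833333⌋ = 13 → n; lat ⌊0.0513/0.0416667⌋ = 1 → b.

PE11nb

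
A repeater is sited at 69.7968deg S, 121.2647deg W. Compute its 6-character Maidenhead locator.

Add 180° to longitude and 90° to latitude: 58.7353, 20.2032.
Field: 58.7353/20 → 2 → C, 20.2032/10 → 2 → C; chars CC.
Square: 18.7353/2 → 9, 0.2032/1 → 0; chars 90.
Subsquare: 0.7353/0.0833333 → 8 → i, 0.2032/0.0416667 → 4 → e; chars ie.

CC90ie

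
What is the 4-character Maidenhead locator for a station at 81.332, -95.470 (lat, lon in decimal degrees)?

ER21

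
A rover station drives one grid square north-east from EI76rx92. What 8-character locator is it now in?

EI76sx03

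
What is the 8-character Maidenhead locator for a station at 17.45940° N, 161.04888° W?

AK97ll40

Add 180° to longitude and 90° to latitude: 18.95112, 107.45940.
Field: 18.95112/20 → 0 → A, 107.45940/10 → 10 → K; chars AK.
Square: 18.95112/2 → 9, 7.45940/1 → 7; chars 97.
Subsquare: 0.95112/0.0833333 → 11 → l, 0.45940/0.0416667 → 11 → l; chars ll.
Extended square: 0.03445/0.00833333 → 4, 0.00107/0.00416667 → 0; chars 40.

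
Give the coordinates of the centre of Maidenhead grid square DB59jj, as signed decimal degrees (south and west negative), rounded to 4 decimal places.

-70.6042, -109.2083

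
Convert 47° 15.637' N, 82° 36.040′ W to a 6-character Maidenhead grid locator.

Shift to the Maidenhead origin (180°W, 90°S): lon 97.3993, lat 137.2606.
Field: lon ⌊97.3993/20⌋ = 4 → E; lat ⌊137.2606/10⌋ = 13 → N.
Square: lon ⌊17.3993/2⌋ = 8; lat ⌊7.2606/1⌋ = 7.
Subsquare: lon ⌊1.3993/0.0833333⌋ = 16 → q; lat ⌊0.2606/0.0416667⌋ = 6 → g.

EN87qg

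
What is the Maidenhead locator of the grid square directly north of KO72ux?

KO73ua

Latitude subsquare x = 23; +1 → 24, wraps to 0 = a, carry into square.
Latitude square 2; +1 → 3.
The longitude characters are unchanged.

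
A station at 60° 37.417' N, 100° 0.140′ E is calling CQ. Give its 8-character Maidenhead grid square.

Add 180° to longitude and 90° to latitude: 280.00233, 150.62362.
Field: lon ⌊280.00233/20⌋ = 14 → O; lat ⌊150.62362/10⌋ = 15 → P.
Square: lon ⌊0.00233/2⌋ = 0; lat ⌊0.62362/1⌋ = 0.
Subsquare: lon ⌊0.00233/0.0833333⌋ = 0 → a; lat ⌊0.62362/0.0416667⌋ = 14 → o.
Extended square: lon ⌊0.00233/0.00833333⌋ = 0; lat ⌊0.04028/0.00416667⌋ = 9.

OP00ao09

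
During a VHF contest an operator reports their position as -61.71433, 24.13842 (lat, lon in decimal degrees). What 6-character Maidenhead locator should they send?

KC28bg

Offset from 180°W / 90°S: lon 204.1384°, lat 28.2857°.
Field: 204.1384/20 → 10 → K, 28.2857/10 → 2 → C; chars KC.
Square: 4.1384/2 → 2, 8.2857/1 → 8; chars 28.
Subsquare: 0.1384/0.0833333 → 1 → b, 0.2857/0.0416667 → 6 → g; chars bg.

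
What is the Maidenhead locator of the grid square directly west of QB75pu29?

QB75pu19

Longitude extended square 2; −1 → 1.
The latitude characters are unchanged.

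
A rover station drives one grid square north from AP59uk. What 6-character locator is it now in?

AP59ul

Latitude subsquare k = 10; +1 → 11 = l.
The longitude characters are unchanged.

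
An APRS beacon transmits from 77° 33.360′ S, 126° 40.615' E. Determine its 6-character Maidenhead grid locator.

PB32ik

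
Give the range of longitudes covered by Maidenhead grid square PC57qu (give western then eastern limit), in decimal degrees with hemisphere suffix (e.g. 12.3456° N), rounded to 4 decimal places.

Field P=15, C=2: +15·20° lon, +2·10° lat → SW at lon 120°, lat -70°.
Square 5, 7: +5·2° lon, +7·1° lat → SW at lon 130°, lat -63°.
Subsquare q=16, u=20: +16·0.0833333° lon, +20·0.0416667° lat → SW at lon 131.333°, lat -62.1667°.
Cell spans 0.0833333° lon × 0.0416667° lat.
west 131.3333° E, east 131.4167° E.

131.3333° E, 131.4167° E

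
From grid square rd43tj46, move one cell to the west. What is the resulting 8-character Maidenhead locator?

RD43tj36

Longitude extended square 4; −1 → 3.
The latitude characters are unchanged.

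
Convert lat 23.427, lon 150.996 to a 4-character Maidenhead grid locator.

Shift to the Maidenhead origin (180°W, 90°S): lon 331.00, lat 113.43.
Field (20°×10°, letters A–R): lon ⌊331.00/20⌋ = 16 → Q; lat ⌊113.43/10⌋ = 11 → L.
Square (2°×1°, digits 0–9): lon ⌊11.00/2⌋ = 5; lat ⌊3.43/1⌋ = 3.

QL53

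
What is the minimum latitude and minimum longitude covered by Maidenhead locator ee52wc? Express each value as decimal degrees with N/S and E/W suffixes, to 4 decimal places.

Field E=4, E=4: +4·20° lon, +4·10° lat → SW at lon -100°, lat -50°.
Square 5, 2: +5·2° lon, +2·1° lat → SW at lon -90°, lat -48°.
Subsquare w=22, c=2: +22·0.0833333° lon, +2·0.0416667° lat → SW at lon -88.1667°, lat -47.9167°.
latitude 47.9167° S, longitude 88.1667° W.

47.9167° S, 88.1667° W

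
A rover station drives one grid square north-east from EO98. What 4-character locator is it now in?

FO09

Longitude square 9; +1 → 10, wraps to 0, carry into field.
Longitude field E = 4; +1 → 5 = F.
Latitude square 8; +1 → 9.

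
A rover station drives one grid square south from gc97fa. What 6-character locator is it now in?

GC96fx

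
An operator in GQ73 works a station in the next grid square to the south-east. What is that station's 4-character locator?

GQ82

Longitude square 7; +1 → 8.
Latitude square 3; −1 → 2.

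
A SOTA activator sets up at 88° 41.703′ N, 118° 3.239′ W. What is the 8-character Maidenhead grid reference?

DR08xq36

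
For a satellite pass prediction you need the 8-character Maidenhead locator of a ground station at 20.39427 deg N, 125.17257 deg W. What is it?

Offset from 180°W / 90°S: lon 54.82743°, lat 110.39427°.
Field (20°×10°, letters A–R): 54.82743/20 → 2 → C, 110.39427/10 → 11 → L; chars CL.
Square (2°×1°, digits 0–9): 14.82743/2 → 7, 0.39427/1 → 0; chars 70.
Subsquare (5′×2.5′, letters a–x): 0.82743/0.0833333 → 9 → j, 0.39427/0.0416667 → 9 → j; chars jj.
Extended square (30″×15″, digits 0–9): 0.07743/0.00833333 → 9, 0.01927/0.00416667 → 4; chars 94.

CL70jj94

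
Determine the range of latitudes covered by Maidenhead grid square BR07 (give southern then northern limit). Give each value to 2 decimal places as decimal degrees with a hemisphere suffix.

Field B=1, R=17: +1·20° lon, +17·10° lat → SW at lon -160°, lat 80°.
Square 0, 7: +0·2° lon, +7·1° lat → SW at lon -160°, lat 87°.
Cell spans 2° lon × 1° lat.
south 87.00° N, north 88.00° N.

87.00° N, 88.00° N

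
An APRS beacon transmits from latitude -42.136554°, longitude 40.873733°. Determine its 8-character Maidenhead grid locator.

Offset from 180°W / 90°S: lon 220.87373°, lat 47.86345°.
Field: lon ⌊220.87373/20⌋ = 11 → L; lat ⌊47.86345/10⌋ = 4 → E.
Square: lon ⌊0.87373/2⌋ = 0; lat ⌊7.86345/1⌋ = 7.
Subsquare: lon ⌊0.87373/0.0833333⌋ = 10 → k; lat ⌊0.86345/0.0416667⌋ = 20 → u.
Extended square: lon ⌊0.04040/0.00833333⌋ = 4; lat ⌊0.03011/0.00416667⌋ = 7.

LE07ku47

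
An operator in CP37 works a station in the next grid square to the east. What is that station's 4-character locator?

CP47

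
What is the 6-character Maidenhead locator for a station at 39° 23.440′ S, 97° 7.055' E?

NF80no

Offset from 180°W / 90°S: lon 277.1176°, lat 50.6093°.
Field: lon ⌊277.1176/20⌋ = 13 → N; lat ⌊50.6093/10⌋ = 5 → F.
Square: lon ⌊17.1176/2⌋ = 8; lat ⌊0.6093/1⌋ = 0.
Subsquare: lon ⌊1.1176/0.0833333⌋ = 13 → n; lat ⌊0.6093/0.0416667⌋ = 14 → o.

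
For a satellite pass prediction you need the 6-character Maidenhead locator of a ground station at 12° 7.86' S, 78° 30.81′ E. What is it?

Offset from 180°W / 90°S: lon 258.5135°, lat 77.8690°.
Field (20°×10°, letters A–R): 258.5135/20 → 12 → M, 77.8690/10 → 7 → H; chars MH.
Square (2°×1°, digits 0–9): 18.5135/2 → 9, 7.8690/1 → 7; chars 97.
Subsquare (5′×2.5′, letters a–x): 0.5135/0.0833333 → 6 → g, 0.8690/0.0416667 → 20 → u; chars gu.

MH97gu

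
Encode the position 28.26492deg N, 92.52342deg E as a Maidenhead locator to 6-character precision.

NL68gg

Offset from 180°W / 90°S: lon 272.5234°, lat 118.2649°.
Field: 272.5234/20 → 13 → N, 118.2649/10 → 11 → L; chars NL.
Square: 12.5234/2 → 6, 8.2649/1 → 8; chars 68.
Subsquare: 0.5234/0.0833333 → 6 → g, 0.2649/0.0416667 → 6 → g; chars gg.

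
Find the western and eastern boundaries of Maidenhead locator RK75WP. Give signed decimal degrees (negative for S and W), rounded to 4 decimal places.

Field R=17, K=10: +17·20° lon, +10·10° lat → SW at lon 160°, lat 10°.
Square 7, 5: +7·2° lon, +5·1° lat → SW at lon 174°, lat 15°.
Subsquare w=22, p=15: +22·0.0833333° lon, +15·0.0416667° lat → SW at lon 175.833°, lat 15.625°.
Cell spans 0.0833333° lon × 0.0416667° lat.
west 175.8333, east 175.9167.

175.8333, 175.9167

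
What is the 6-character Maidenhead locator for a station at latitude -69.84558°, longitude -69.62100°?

Offset from 180°W / 90°S: lon 110.3790°, lat 20.1544°.
Field: 110.3790/20 → 5 → F, 20.1544/10 → 2 → C; chars FC.
Square: 10.3790/2 → 5, 0.1544/1 → 0; chars 50.
Subsquare: 0.3790/0.0833333 → 4 → e, 0.1544/0.0416667 → 3 → d; chars ed.

FC50ed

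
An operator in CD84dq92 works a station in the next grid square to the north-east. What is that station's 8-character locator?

Longitude extended square 9; +1 → 10, wraps to 0, carry into subsquare.
Longitude subsquare d = 3; +1 → 4 = e.
Latitude extended square 2; +1 → 3.

CD84eq03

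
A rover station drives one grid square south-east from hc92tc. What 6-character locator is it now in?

HC92ub

Longitude subsquare t = 19; +1 → 20 = u.
Latitude subsquare c = 2; −1 → 1 = b.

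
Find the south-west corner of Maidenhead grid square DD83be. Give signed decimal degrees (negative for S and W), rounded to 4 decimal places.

-56.8333, -103.9167

Field D=3, D=3: +3·20° lon, +3·10° lat → SW at lon -120°, lat -60°.
Square 8, 3: +8·2° lon, +3·1° lat → SW at lon -104°, lat -57°.
Subsquare b=1, e=4: +1·0.0833333° lon, +4·0.0416667° lat → SW at lon -103.917°, lat -56.8333°.
latitude -56.8333, longitude -103.9167.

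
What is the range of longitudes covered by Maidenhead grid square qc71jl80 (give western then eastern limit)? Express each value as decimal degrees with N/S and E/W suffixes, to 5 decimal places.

Field Q=16, C=2: +16·20° lon, +2·10° lat → SW at lon 140°, lat -70°.
Square 7, 1: +7·2° lon, +1·1° lat → SW at lon 154°, lat -69°.
Subsquare j=9, l=11: +9·0.0833333° lon, +11·0.0416667° lat → SW at lon 154.75°, lat -68.5417°.
Extended square 8, 0: +8·0.00833333° lon, +0·0.00416667° lat → SW at lon 154.817°, lat -68.5417°.
Cell spans 0.00833333° lon × 0.00416667° lat.
west 154.81667° E, east 154.82500° E.

154.81667° E, 154.82500° E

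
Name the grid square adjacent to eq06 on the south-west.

DQ95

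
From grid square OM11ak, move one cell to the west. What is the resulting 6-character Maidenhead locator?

OM01xk

Longitude subsquare a = 0; −1 → -1, wraps to 23 = x, carry into square.
Longitude square 1; −1 → 0.
The latitude characters are unchanged.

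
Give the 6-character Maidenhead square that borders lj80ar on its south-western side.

Longitude subsquare a = 0; −1 → -1, wraps to 23 = x, carry into square.
Longitude square 8; −1 → 7.
Latitude subsquare r = 17; −1 → 16 = q.

LJ70xq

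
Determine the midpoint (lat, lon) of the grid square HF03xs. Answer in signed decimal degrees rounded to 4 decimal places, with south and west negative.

-36.2292, -38.0417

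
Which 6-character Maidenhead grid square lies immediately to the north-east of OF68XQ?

Longitude subsquare x = 23; +1 → 24, wraps to 0 = a, carry into square.
Longitude square 6; +1 → 7.
Latitude subsquare q = 16; +1 → 17 = r.

OF78ar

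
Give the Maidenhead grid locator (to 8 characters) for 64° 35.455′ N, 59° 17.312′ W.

Offset from 180°W / 90°S: lon 120.71147°, lat 154.59092°.
Field: 120.71147/20 → 6 → G, 154.59092/10 → 15 → P; chars GP.
Square: 0.71147/2 → 0, 4.59092/1 → 4; chars 04.
Subsquare: 0.71147/0.0833333 → 8 → i, 0.59092/0.0416667 → 14 → o; chars io.
Extended square: 0.04480/0.00833333 → 5, 0.00758/0.00416667 → 1; chars 51.

GP04io51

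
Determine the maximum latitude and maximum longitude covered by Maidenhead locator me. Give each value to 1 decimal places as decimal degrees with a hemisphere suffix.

Field M=12, E=4: +12·20° lon, +4·10° lat → SW at lon 60°, lat -50°.
Cell spans 20° lon × 10° lat. NE corner is SW corner plus one full cell.
latitude 40.0° S, longitude 80.0° E.

40.0° S, 80.0° E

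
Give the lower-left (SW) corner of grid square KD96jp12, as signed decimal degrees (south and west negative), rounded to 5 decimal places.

-53.36667, 38.75833

Field K=10, D=3: +10·20° lon, +3·10° lat → SW at lon 20°, lat -60°.
Square 9, 6: +9·2° lon, +6·1° lat → SW at lon 38°, lat -54°.
Subsquare j=9, p=15: +9·0.0833333° lon, +15·0.0416667° lat → SW at lon 38.75°, lat -53.375°.
Extended square 1, 2: +1·0.00833333° lon, +2·0.00416667° lat → SW at lon 38.7583°, lat -53.3667°.
latitude -53.36667, longitude 38.75833.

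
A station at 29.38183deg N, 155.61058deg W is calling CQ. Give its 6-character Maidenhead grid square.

Shift to the Maidenhead origin (180°W, 90°S): lon 24.3894, lat 119.3818.
Field: lon ⌊24.3894/20⌋ = 1 → B; lat ⌊119.3818/10⌋ = 11 → L.
Square: lon ⌊4.3894/2⌋ = 2; lat ⌊9.3818/1⌋ = 9.
Subsquare: lon ⌊0.3894/0.0833333⌋ = 4 → e; lat ⌊0.3818/0.0416667⌋ = 9 → j.

BL29ej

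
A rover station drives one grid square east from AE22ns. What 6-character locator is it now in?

Longitude subsquare n = 13; +1 → 14 = o.
The latitude characters are unchanged.

AE22os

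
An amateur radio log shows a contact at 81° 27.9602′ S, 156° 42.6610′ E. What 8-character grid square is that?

QA88im58

Shift to the Maidenhead origin (180°W, 90°S): lon 336.71102, lat 8.53400.
Field: 336.71102/20 → 16 → Q, 8.53400/10 → 0 → A; chars QA.
Square: 16.71102/2 → 8, 8.53400/1 → 8; chars 88.
Subsquare: 0.71102/0.0833333 → 8 → i, 0.53400/0.0416667 → 12 → m; chars im.
Extended square: 0.04435/0.00833333 → 5, 0.03400/0.00416667 → 8; chars 58.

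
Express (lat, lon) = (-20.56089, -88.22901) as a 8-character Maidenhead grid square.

EG59vk25

Offset from 180°W / 90°S: lon 91.77099°, lat 69.43911°.
Field: 91.77099/20 → 4 → E, 69.43911/10 → 6 → G; chars EG.
Square: 11.77099/2 → 5, 9.43911/1 → 9; chars 59.
Subsquare: 1.77099/0.0833333 → 21 → v, 0.43911/0.0416667 → 10 → k; chars vk.
Extended square: 0.02099/0.00833333 → 2, 0.02244/0.00416667 → 5; chars 25.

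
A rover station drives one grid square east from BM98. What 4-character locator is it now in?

Longitude square 9; +1 → 10, wraps to 0, carry into field.
Longitude field B = 1; +1 → 2 = C.
The latitude characters are unchanged.

CM08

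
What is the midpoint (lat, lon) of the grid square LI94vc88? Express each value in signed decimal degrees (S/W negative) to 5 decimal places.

Field L=11, I=8: +11·20° lon, +8·10° lat → SW at lon 40°, lat -10°.
Square 9, 4: +9·2° lon, +4·1° lat → SW at lon 58°, lat -6°.
Subsquare v=21, c=2: +21·0.0833333° lon, +2·0.0416667° lat → SW at lon 59.75°, lat -5.91667°.
Extended square 8, 8: +8·0.00833333° lon, +8·0.00416667° lat → SW at lon 59.8167°, lat -5.88333°.
Cell spans 0.00833333° lon × 0.00416667° lat. Centre is SW corner plus half of each.
latitude -5.88125, longitude 59.82083.

-5.88125, 59.82083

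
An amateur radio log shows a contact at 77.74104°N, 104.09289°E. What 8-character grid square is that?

Shift to the Maidenhead origin (180°W, 90°S): lon 284.09289, lat 167.74104.
Field (20°×10°, letters A–R): 284.09289/20 → 14 → O, 167.74104/10 → 16 → Q; chars OQ.
Square (2°×1°, digits 0–9): 4.09289/2 → 2, 7.74104/1 → 7; chars 27.
Subsquare (5′×2.5′, letters a–x): 0.09289/0.0833333 → 1 → b, 0.74104/0.0416667 → 17 → r; chars br.
Extended square (30″×15″, digits 0–9): 0.00956/0.00833333 → 1, 0.03271/0.00416667 → 7; chars 17.

OQ27br17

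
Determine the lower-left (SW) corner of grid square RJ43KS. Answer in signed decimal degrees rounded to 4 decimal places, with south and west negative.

3.7500, 168.8333

Field R=17, J=9: +17·20° lon, +9·10° lat → SW at lon 160°, lat 0°.
Square 4, 3: +4·2° lon, +3·1° lat → SW at lon 168°, lat 3°.
Subsquare k=10, s=18: +10·0.0833333° lon, +18·0.0416667° lat → SW at lon 168.833°, lat 3.75°.
latitude 3.7500, longitude 168.8333.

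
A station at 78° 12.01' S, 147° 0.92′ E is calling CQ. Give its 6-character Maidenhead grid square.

QB31mt

Shift to the Maidenhead origin (180°W, 90°S): lon 327.0153, lat 11.7998.
Field: 327.0153/20 → 16 → Q, 11.7998/10 → 1 → B; chars QB.
Square: 7.0153/2 → 3, 1.7998/1 → 1; chars 31.
Subsquare: 1.0153/0.0833333 → 12 → m, 0.7998/0.0416667 → 19 → t; chars mt.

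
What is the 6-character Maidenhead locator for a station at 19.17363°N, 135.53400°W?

CK29fe

Add 180° to longitude and 90° to latitude: 44.4660, 109.1736.
Field: 44.4660/20 → 2 → C, 109.1736/10 → 10 → K; chars CK.
Square: 4.4660/2 → 2, 9.1736/1 → 9; chars 29.
Subsquare: 0.4660/0.0833333 → 5 → f, 0.1736/0.0416667 → 4 → e; chars fe.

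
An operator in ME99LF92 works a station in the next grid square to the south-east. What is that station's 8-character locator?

ME99mf01

Longitude extended square 9; +1 → 10, wraps to 0, carry into subsquare.
Longitude subsquare l = 11; +1 → 12 = m.
Latitude extended square 2; −1 → 1.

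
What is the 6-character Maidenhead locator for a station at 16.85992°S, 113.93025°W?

DH33ad

Offset from 180°W / 90°S: lon 66.0697°, lat 73.1401°.
Field: lon ⌊66.0697/20⌋ = 3 → D; lat ⌊73.1401/10⌋ = 7 → H.
Square: lon ⌊6.0697/2⌋ = 3; lat ⌊3.1401/1⌋ = 3.
Subsquare: lon ⌊0.0697/0.0833333⌋ = 0 → a; lat ⌊0.1401/0.0416667⌋ = 3 → d.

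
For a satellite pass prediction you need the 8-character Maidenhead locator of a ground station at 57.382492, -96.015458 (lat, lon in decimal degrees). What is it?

Shift to the Maidenhead origin (180°W, 90°S): lon 83.98454, lat 147.38249.
Field (20°×10°, letters A–R): 83.98454/20 → 4 → E, 147.38249/10 → 14 → O; chars EO.
Square (2°×1°, digits 0–9): 3.98454/2 → 1, 7.38249/1 → 7; chars 17.
Subsquare (5′×2.5′, letters a–x): 1.98454/0.0833333 → 23 → x, 0.38249/0.0416667 → 9 → j; chars xj.
Extended square (30″×15″, digits 0–9): 0.06788/0.00833333 → 8, 0.00749/0.00416667 → 1; chars 81.

EO17xj81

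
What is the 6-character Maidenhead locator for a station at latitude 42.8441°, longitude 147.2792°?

Offset from 180°W / 90°S: lon 327.2792°, lat 132.8441°.
Field: 327.2792/20 → 16 → Q, 132.8441/10 → 13 → N; chars QN.
Square: 7.2792/2 → 3, 2.8441/1 → 2; chars 32.
Subsquare: 1.2792/0.0833333 → 15 → p, 0.8441/0.0416667 → 20 → u; chars pu.

QN32pu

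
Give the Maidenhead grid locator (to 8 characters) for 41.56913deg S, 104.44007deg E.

OE28fk23

Offset from 180°W / 90°S: lon 284.44007°, lat 48.43087°.
Field: lon ⌊284.44007/20⌋ = 14 → O; lat ⌊48.43087/10⌋ = 4 → E.
Square: lon ⌊4.44007/2⌋ = 2; lat ⌊8.43087/1⌋ = 8.
Subsquare: lon ⌊0.44007/0.0833333⌋ = 5 → f; lat ⌊0.43087/0.0416667⌋ = 10 → k.
Extended square: lon ⌊0.02340/0.00833333⌋ = 2; lat ⌊0.01420/0.00416667⌋ = 3.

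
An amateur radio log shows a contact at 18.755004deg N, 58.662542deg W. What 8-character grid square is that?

GK08qs01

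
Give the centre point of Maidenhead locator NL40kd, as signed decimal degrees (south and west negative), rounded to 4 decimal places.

20.1458, 88.8750

Field N=13, L=11: +13·20° lon, +11·10° lat → SW at lon 80°, lat 20°.
Square 4, 0: +4·2° lon, +0·1° lat → SW at lon 88°, lat 20°.
Subsquare k=10, d=3: +10·0.0833333° lon, +3·0.0416667° lat → SW at lon 88.8333°, lat 20.125°.
Cell spans 0.0833333° lon × 0.0416667° lat. Centre is SW corner plus half of each.
latitude 20.1458, longitude 88.8750.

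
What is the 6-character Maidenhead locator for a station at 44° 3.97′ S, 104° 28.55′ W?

Shift to the Maidenhead origin (180°W, 90°S): lon 75.5242, lat 45.9338.
Field (20°×10°, letters A–R): lon ⌊75.5242/20⌋ = 3 → D; lat ⌊45.9338/10⌋ = 4 → E.
Square (2°×1°, digits 0–9): lon ⌊15.5242/2⌋ = 7; lat ⌊5.9338/1⌋ = 5.
Subsquare (5′×2.5′, letters a–x): lon ⌊1.5242/0.0833333⌋ = 18 → s; lat ⌊0.9338/0.0416667⌋ = 22 → w.

DE75sw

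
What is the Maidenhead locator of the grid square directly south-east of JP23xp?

Longitude subsquare x = 23; +1 → 24, wraps to 0 = a, carry into square.
Longitude square 2; +1 → 3.
Latitude subsquare p = 15; −1 → 14 = o.

JP33ao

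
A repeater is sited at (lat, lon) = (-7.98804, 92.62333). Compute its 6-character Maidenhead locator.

NI62ha

Shift to the Maidenhead origin (180°W, 90°S): lon 272.6233, lat 82.0120.
Field: 272.6233/20 → 13 → N, 82.0120/10 → 8 → I; chars NI.
Square: 12.6233/2 → 6, 2.0120/1 → 2; chars 62.
Subsquare: 0.6233/0.0833333 → 7 → h, 0.0120/0.0416667 → 0 → a; chars ha.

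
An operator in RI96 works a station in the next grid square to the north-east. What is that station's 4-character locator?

AI07

Longitude square 9; +1 → 10, wraps to 0, carry into field.
Longitude field R = 17; +1 → 18, wraps to 0 = A, wrapping around the antimeridian.
Latitude square 6; +1 → 7.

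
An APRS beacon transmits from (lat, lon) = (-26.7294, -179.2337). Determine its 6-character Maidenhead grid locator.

AG03jg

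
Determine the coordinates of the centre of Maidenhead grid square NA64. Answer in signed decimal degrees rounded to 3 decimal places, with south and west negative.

Field N=13, A=0: +13·20° lon, +0·10° lat → SW at lon 80°, lat -90°.
Square 6, 4: +6·2° lon, +4·1° lat → SW at lon 92°, lat -86°.
Cell spans 2° lon × 1° lat. Centre is SW corner plus half of each.
latitude -85.500, longitude 93.000.

-85.500, 93.000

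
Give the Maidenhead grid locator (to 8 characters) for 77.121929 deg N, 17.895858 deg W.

IQ17bc29

Shift to the Maidenhead origin (180°W, 90°S): lon 162.10414, lat 167.12193.
Field (20°×10°, letters A–R): 162.10414/20 → 8 → I, 167.12193/10 → 16 → Q; chars IQ.
Square (2°×1°, digits 0–9): 2.10414/2 → 1, 7.12193/1 → 7; chars 17.
Subsquare (5′×2.5′, letters a–x): 0.10414/0.0833333 → 1 → b, 0.12193/0.0416667 → 2 → c; chars bc.
Extended square (30″×15″, digits 0–9): 0.02081/0.00833333 → 2, 0.03860/0.00416667 → 9; chars 29.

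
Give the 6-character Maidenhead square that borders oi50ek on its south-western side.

OI50dj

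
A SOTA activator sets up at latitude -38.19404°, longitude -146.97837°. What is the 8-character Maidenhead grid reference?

BF61mt23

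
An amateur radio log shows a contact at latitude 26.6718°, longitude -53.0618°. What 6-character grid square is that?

GL36lq

Offset from 180°W / 90°S: lon 126.9382°, lat 116.6718°.
Field (20°×10°, letters A–R): lon ⌊126.9382/20⌋ = 6 → G; lat ⌊116.6718/10⌋ = 11 → L.
Square (2°×1°, digits 0–9): lon ⌊6.9382/2⌋ = 3; lat ⌊6.6718/1⌋ = 6.
Subsquare (5′×2.5′, letters a–x): lon ⌊0.9382/0.0833333⌋ = 11 → l; lat ⌊0.6718/0.0416667⌋ = 16 → q.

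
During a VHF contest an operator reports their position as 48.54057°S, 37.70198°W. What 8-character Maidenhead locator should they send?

Offset from 180°W / 90°S: lon 142.29802°, lat 41.45943°.
Field: lon ⌊142.29802/20⌋ = 7 → H; lat ⌊41.45943/10⌋ = 4 → E.
Square: lon ⌊2.29802/2⌋ = 1; lat ⌊1.45943/1⌋ = 1.
Subsquare: lon ⌊0.29802/0.0833333⌋ = 3 → d; lat ⌊0.45943/0.0416667⌋ = 11 → l.
Extended square: lon ⌊0.04802/0.00833333⌋ = 5; lat ⌊0.00110/0.00416667⌋ = 0.

HE11dl50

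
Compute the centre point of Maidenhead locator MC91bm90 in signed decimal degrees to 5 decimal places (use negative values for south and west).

-68.49792, 78.16250

Field M=12, C=2: +12·20° lon, +2·10° lat → SW at lon 60°, lat -70°.
Square 9, 1: +9·2° lon, +1·1° lat → SW at lon 78°, lat -69°.
Subsquare b=1, m=12: +1·0.0833333° lon, +12·0.0416667° lat → SW at lon 78.0833°, lat -68.5°.
Extended square 9, 0: +9·0.00833333° lon, +0·0.00416667° lat → SW at lon 78.1583°, lat -68.5°.
Cell spans 0.00833333° lon × 0.00416667° lat. Centre is SW corner plus half of each.
latitude -68.49792, longitude 78.16250.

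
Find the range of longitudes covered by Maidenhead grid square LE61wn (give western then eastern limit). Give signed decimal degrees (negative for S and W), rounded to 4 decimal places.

Field L=11, E=4: +11·20° lon, +4·10° lat → SW at lon 40°, lat -50°.
Square 6, 1: +6·2° lon, +1·1° lat → SW at lon 52°, lat -49°.
Subsquare w=22, n=13: +22·0.0833333° lon, +13·0.0416667° lat → SW at lon 53.8333°, lat -48.4583°.
Cell spans 0.0833333° lon × 0.0416667° lat.
west 53.8333, east 53.9167.

53.8333, 53.9167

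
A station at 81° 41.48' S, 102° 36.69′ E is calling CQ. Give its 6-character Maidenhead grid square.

Shift to the Maidenhead origin (180°W, 90°S): lon 282.6115, lat 8.3087.
Field: 282.6115/20 → 14 → O, 8.3087/10 → 0 → A; chars OA.
Square: 2.6115/2 → 1, 8.3087/1 → 8; chars 18.
Subsquare: 0.6115/0.0833333 → 7 → h, 0.3087/0.0416667 → 7 → h; chars hh.

OA18hh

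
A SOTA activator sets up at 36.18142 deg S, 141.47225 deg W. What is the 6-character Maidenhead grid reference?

BF93gt

Shift to the Maidenhead origin (180°W, 90°S): lon 38.5277, lat 53.8186.
Field: 38.5277/20 → 1 → B, 53.8186/10 → 5 → F; chars BF.
Square: 18.5277/2 → 9, 3.8186/1 → 3; chars 93.
Subsquare: 0.5277/0.0833333 → 6 → g, 0.8186/0.0416667 → 19 → t; chars gt.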